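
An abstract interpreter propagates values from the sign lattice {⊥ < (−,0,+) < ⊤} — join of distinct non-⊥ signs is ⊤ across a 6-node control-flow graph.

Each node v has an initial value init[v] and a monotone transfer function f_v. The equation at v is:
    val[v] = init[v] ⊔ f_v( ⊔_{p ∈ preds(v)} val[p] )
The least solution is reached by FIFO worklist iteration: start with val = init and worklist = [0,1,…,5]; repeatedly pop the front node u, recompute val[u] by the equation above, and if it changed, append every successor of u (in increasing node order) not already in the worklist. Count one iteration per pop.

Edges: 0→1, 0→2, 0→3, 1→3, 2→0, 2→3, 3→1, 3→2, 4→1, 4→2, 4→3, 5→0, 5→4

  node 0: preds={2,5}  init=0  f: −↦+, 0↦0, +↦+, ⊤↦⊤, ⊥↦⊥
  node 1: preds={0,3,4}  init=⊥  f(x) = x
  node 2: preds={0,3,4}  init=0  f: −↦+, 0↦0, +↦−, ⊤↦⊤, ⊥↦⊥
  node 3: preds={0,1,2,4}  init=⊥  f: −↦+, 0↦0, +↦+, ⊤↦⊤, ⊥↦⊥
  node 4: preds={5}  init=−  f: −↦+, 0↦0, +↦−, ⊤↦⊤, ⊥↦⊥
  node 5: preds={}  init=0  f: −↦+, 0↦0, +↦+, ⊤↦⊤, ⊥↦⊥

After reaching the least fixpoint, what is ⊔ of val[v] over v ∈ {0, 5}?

⊤

Iteration log — 10 steps:
  step 1. node 0  ⊔preds=0  new=0  stable
  step 2. node 1  ⊔preds=⊤  new=⊤  old=⊥  +wl: 
  step 3. node 2  ⊔preds=⊤  new=⊤  old=0  +wl: 0
  step 4. node 3  ⊔preds=⊤  new=⊤  old=⊥  +wl: 1,2
  step 5. node 4  ⊔preds=0  new=⊤  old=−  +wl: 3
  step 6. node 5  ⊔preds=⊥  new=0  stable
  step 7. node 0  ⊔preds=⊤  new=⊤  old=0  +wl: 
  step 8. node 1  ⊔preds=⊤  new=⊤  stable
  step 9. node 2  ⊔preds=⊤  new=⊤  stable
  step 10. node 3  ⊔preds=⊤  new=⊤  stable

Least fixpoint reached:
  node 0: ⊤
  node 1: ⊤
  node 2: ⊤
  node 3: ⊤
  node 4: ⊤
  node 5: 0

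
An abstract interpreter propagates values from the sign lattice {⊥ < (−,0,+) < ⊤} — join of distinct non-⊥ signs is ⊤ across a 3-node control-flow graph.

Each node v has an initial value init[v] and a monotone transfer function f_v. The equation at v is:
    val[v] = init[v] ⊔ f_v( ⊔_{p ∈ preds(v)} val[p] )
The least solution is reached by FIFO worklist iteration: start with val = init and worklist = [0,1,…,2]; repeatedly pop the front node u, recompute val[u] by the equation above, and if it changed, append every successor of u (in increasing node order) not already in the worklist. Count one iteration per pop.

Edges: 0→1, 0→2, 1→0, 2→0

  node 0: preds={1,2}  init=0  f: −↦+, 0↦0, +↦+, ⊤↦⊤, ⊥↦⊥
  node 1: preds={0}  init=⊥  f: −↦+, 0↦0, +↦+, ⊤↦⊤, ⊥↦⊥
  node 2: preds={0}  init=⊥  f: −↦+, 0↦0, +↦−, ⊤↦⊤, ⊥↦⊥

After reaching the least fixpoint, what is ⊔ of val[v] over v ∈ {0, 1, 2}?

0

Worklist (4 pops):
  #1 pop 0: in=⊥ → 0 (no change)
  #2 pop 1: in=0 → 0 (was ⊥); enqueue [0]
  #3 pop 2: in=0 → 0 (was ⊥); enqueue []
  #4 pop 0: in=0 → 0 (no change)

Fixpoint:
  val[0] = 0
  val[1] = 0
  val[2] = 0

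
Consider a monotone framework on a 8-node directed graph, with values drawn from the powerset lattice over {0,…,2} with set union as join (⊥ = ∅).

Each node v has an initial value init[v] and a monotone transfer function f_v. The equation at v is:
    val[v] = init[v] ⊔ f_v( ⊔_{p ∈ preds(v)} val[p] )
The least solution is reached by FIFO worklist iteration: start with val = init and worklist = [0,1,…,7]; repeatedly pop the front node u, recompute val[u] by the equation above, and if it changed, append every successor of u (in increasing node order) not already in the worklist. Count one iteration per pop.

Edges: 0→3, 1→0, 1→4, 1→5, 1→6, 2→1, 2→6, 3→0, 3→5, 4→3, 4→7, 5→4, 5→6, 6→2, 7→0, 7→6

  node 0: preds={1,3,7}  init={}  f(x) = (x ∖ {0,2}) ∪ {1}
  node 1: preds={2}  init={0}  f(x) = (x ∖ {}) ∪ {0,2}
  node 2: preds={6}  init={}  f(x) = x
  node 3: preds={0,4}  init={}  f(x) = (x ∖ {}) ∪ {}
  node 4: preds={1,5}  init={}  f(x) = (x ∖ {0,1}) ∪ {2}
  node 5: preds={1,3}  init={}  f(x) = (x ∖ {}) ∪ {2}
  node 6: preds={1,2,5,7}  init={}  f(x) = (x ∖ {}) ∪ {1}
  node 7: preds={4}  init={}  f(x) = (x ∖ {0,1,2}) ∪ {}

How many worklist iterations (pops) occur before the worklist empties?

19

Iteration log — 19 steps:
  step 1. node 0  ⊔preds={0}  new={1}  old={}  +wl: 
  step 2. node 1  ⊔preds={}  new={0,2}  old={0}  +wl: 0
  step 3. node 2  ⊔preds={}  new={}  stable
  step 4. node 3  ⊔preds={1}  new={1}  old={}  +wl: 
  step 5. node 4  ⊔preds={0,2}  new={2}  old={}  +wl: 3
  step 6. node 5  ⊔preds={0,1,2}  new={0,1,2}  old={}  +wl: 4
  step 7. node 6  ⊔preds={0,1,2}  new={0,1,2}  old={}  +wl: 2
  step 8. node 7  ⊔preds={2}  new={}  stable
  step 9. node 0  ⊔preds={0,1,2}  new={1}  stable
  step 10. node 3  ⊔preds={1,2}  new={1,2}  old={1}  +wl: 0,5
  step 11. node 4  ⊔preds={0,1,2}  new={2}  stable
  step 12. node 2  ⊔preds={0,1,2}  new={0,1,2}  old={}  +wl: 1,6
  step 13. node 0  ⊔preds={0,1,2}  new={1}  stable
  step 14. node 5  ⊔preds={0,1,2}  new={0,1,2}  stable
  step 15. node 1  ⊔preds={0,1,2}  new={0,1,2}  old={0,2}  +wl: 0,4,5
  step 16. node 6  ⊔preds={0,1,2}  new={0,1,2}  stable
  step 17. node 0  ⊔preds={0,1,2}  new={1}  stable
  step 18. node 4  ⊔preds={0,1,2}  new={2}  stable
  step 19. node 5  ⊔preds={0,1,2}  new={0,1,2}  stable

Least fixpoint reached:
  node 0: {1}
  node 1: {0,1,2}
  node 2: {0,1,2}
  node 3: {1,2}
  node 4: {2}
  node 5: {0,1,2}
  node 6: {0,1,2}
  node 7: {}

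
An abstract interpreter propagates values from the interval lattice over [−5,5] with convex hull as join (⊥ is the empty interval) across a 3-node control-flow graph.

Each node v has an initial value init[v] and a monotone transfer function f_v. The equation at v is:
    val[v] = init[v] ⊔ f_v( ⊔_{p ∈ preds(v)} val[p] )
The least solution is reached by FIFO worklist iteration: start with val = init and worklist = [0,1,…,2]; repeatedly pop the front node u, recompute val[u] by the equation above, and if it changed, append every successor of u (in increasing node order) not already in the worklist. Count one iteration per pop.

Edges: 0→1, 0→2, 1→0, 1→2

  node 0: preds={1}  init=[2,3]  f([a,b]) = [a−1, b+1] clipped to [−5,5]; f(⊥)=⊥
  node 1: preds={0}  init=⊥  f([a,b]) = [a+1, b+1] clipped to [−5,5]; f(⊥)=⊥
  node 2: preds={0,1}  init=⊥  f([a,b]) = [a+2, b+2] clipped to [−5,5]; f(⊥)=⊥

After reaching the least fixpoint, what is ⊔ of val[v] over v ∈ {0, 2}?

Iteration log — 7 steps:
  step 1. node 0  ⊔preds=⊥  new=[2,3]  stable
  step 2. node 1  ⊔preds=[2,3]  new=[3,4]  old=⊥  +wl: 0
  step 3. node 2  ⊔preds=[2,4]  new=[4,5]  old=⊥  +wl: 
  step 4. node 0  ⊔preds=[3,4]  new=[2,5]  old=[2,3]  +wl: 1,2
  step 5. node 1  ⊔preds=[2,5]  new=[3,5]  old=[3,4]  +wl: 0
  step 6. node 2  ⊔preds=[2,5]  new=[4,5]  stable
  step 7. node 0  ⊔preds=[3,5]  new=[2,5]  stable

Least fixpoint reached:
  node 0: [2,5]
  node 1: [3,5]
  node 2: [4,5]

[2,5]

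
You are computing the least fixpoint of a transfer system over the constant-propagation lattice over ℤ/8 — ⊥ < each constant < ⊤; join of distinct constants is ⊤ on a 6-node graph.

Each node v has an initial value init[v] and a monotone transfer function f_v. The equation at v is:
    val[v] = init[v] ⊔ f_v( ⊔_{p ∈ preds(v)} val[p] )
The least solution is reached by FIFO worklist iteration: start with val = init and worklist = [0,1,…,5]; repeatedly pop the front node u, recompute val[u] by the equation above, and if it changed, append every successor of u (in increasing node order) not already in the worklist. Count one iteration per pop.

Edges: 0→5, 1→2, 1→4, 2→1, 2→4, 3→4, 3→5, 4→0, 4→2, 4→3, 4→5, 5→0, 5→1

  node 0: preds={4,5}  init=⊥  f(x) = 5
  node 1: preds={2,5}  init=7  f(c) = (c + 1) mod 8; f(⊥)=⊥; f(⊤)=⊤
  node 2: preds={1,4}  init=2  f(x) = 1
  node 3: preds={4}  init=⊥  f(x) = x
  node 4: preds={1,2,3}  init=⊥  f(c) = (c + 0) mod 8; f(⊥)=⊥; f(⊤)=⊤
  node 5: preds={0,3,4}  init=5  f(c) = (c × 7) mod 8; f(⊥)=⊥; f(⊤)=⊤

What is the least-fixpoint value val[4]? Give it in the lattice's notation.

Trace (12 dequeues):
  [1] u=0 | in 5 | out 5 | prev ⊥ | push {}
  [2] u=1 | in ⊤ | out ⊤ | prev 7 | push {}
  [3] u=2 | in ⊤ | out ⊤ | prev 2 | push {1}
  [4] u=3 | in ⊥ | out ⊥ | ==
  [5] u=4 | in ⊤ | out ⊤ | prev ⊥ | push {0,2,3}
  [6] u=5 | in ⊤ | out ⊤ | prev 5 | push {}
  [7] u=1 | in ⊤ | out ⊤ | ==
  [8] u=0 | in ⊤ | out 5 | ==
  [9] u=2 | in ⊤ | out ⊤ | ==
  [10] u=3 | in ⊤ | out ⊤ | prev ⊥ | push {4,5}
  [11] u=4 | in ⊤ | out ⊤ | ==
  [12] u=5 | in ⊤ | out ⊤ | ==

Converged values:
  [0] 5
  [1] ⊤
  [2] ⊤
  [3] ⊤
  [4] ⊤
  [5] ⊤

⊤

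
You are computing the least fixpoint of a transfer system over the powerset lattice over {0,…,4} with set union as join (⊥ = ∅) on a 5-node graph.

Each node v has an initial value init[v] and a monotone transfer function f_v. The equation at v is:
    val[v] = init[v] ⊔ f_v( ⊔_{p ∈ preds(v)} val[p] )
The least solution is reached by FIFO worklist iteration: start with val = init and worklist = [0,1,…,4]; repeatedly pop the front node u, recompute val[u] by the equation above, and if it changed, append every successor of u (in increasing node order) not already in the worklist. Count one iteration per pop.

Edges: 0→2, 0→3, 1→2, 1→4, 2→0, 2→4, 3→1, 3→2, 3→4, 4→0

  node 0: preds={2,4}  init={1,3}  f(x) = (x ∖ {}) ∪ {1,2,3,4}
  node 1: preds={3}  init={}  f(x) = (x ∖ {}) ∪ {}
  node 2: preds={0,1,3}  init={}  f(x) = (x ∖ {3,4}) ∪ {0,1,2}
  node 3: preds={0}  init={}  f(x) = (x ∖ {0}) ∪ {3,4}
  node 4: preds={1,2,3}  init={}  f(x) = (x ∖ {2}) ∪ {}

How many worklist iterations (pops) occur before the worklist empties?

10

Worklist (10 pops):
  #1 pop 0: in={} → {1,2,3,4} (was {1,3}); enqueue []
  #2 pop 1: in={} → {} (no change)
  #3 pop 2: in={1,2,3,4} → {0,1,2} (was {}); enqueue [0]
  #4 pop 3: in={1,2,3,4} → {1,2,3,4} (was {}); enqueue [1,2]
  #5 pop 4: in={0,1,2,3,4} → {0,1,3,4} (was {}); enqueue []
  #6 pop 0: in={0,1,2,3,4} → {0,1,2,3,4} (was {1,2,3,4}); enqueue [3]
  #7 pop 1: in={1,2,3,4} → {1,2,3,4} (was {}); enqueue [4]
  #8 pop 2: in={0,1,2,3,4} → {0,1,2} (no change)
  #9 pop 3: in={0,1,2,3,4} → {1,2,3,4} (no change)
  #10 pop 4: in={0,1,2,3,4} → {0,1,3,4} (no change)

Fixpoint:
  val[0] = {0,1,2,3,4}
  val[1] = {1,2,3,4}
  val[2] = {0,1,2}
  val[3] = {1,2,3,4}
  val[4] = {0,1,3,4}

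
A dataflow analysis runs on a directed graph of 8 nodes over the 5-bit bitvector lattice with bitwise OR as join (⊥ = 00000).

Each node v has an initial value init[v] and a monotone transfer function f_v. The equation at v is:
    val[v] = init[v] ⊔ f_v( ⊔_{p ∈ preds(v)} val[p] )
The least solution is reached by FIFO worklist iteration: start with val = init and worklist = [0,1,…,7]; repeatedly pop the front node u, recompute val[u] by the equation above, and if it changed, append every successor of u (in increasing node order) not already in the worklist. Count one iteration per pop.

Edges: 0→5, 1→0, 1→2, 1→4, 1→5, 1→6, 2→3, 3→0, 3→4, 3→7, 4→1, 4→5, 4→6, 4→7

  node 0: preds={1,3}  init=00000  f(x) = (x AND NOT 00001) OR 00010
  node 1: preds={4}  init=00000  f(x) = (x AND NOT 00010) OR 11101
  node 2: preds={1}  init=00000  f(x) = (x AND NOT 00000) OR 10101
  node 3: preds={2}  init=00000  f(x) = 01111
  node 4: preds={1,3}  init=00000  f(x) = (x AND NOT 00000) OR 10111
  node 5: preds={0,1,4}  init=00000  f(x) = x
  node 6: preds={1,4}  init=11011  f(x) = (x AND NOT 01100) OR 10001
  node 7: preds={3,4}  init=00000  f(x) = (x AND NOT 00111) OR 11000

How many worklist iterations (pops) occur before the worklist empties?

11

Worklist (11 pops):
  #1 pop 0: in=00000 → 00010 (was 00000); enqueue []
  #2 pop 1: in=00000 → 11101 (was 00000); enqueue [0]
  #3 pop 2: in=11101 → 11101 (was 00000); enqueue []
  #4 pop 3: in=11101 → 01111 (was 00000); enqueue []
  #5 pop 4: in=11111 → 11111 (was 00000); enqueue [1]
  #6 pop 5: in=11111 → 11111 (was 00000); enqueue []
  #7 pop 6: in=11111 → 11011 (no change)
  #8 pop 7: in=11111 → 11000 (was 00000); enqueue []
  #9 pop 0: in=11111 → 11110 (was 00010); enqueue [5]
  #10 pop 1: in=11111 → 11101 (no change)
  #11 pop 5: in=11111 → 11111 (no change)

Fixpoint:
  val[0] = 11110
  val[1] = 11101
  val[2] = 11101
  val[3] = 01111
  val[4] = 11111
  val[5] = 11111
  val[6] = 11011
  val[7] = 11000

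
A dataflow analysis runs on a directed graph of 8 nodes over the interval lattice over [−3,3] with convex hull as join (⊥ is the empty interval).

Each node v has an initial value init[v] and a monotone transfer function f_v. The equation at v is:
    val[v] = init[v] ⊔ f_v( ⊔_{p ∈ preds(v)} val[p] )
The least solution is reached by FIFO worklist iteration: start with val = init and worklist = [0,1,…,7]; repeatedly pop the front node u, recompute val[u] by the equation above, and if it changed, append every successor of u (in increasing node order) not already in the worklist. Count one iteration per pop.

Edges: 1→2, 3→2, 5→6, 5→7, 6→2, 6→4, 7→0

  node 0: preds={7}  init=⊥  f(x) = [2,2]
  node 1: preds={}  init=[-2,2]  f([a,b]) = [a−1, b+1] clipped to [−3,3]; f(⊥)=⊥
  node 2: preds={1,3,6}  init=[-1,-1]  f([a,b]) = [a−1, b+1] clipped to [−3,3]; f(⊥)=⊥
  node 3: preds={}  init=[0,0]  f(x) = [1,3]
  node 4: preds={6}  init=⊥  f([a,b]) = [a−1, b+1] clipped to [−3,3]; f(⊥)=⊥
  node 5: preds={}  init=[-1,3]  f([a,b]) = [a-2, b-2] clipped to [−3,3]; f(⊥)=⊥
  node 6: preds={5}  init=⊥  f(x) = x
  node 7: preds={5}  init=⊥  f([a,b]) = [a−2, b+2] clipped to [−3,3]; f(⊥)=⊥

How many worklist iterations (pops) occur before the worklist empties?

11

Worklist (11 pops):
  #1 pop 0: in=⊥ → [2,2] (was ⊥); enqueue []
  #2 pop 1: in=⊥ → [-2,2] (no change)
  #3 pop 2: in=[-2,2] → [-3,3] (was [-1,-1]); enqueue []
  #4 pop 3: in=⊥ → [0,3] (was [0,0]); enqueue [2]
  #5 pop 4: in=⊥ → ⊥ (no change)
  #6 pop 5: in=⊥ → [-1,3] (no change)
  #7 pop 6: in=[-1,3] → [-1,3] (was ⊥); enqueue [4]
  #8 pop 7: in=[-1,3] → [-3,3] (was ⊥); enqueue [0]
  #9 pop 2: in=[-2,3] → [-3,3] (no change)
  #10 pop 4: in=[-1,3] → [-2,3] (was ⊥); enqueue []
  #11 pop 0: in=[-3,3] → [2,2] (no change)

Fixpoint:
  val[0] = [2,2]
  val[1] = [-2,2]
  val[2] = [-3,3]
  val[3] = [0,3]
  val[4] = [-2,3]
  val[5] = [-1,3]
  val[6] = [-1,3]
  val[7] = [-3,3]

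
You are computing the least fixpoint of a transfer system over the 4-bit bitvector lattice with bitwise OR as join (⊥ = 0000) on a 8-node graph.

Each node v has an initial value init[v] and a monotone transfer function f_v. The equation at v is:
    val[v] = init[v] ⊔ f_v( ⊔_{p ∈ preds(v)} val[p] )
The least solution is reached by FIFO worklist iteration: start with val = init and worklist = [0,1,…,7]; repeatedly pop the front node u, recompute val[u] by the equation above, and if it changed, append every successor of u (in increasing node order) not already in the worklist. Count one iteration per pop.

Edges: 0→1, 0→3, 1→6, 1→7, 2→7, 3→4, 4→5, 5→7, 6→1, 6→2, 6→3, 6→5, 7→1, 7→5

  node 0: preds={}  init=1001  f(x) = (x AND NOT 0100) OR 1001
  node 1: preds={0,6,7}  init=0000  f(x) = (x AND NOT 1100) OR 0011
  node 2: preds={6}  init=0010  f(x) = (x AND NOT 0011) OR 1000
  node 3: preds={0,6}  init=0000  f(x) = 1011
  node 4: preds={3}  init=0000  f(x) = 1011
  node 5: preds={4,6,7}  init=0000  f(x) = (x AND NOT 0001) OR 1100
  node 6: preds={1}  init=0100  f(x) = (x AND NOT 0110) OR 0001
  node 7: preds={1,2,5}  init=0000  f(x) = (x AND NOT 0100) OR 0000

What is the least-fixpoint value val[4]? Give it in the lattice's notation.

1011

Iteration log — 12 steps:
  step 1. node 0  ⊔preds=0000  new=1001  stable
  step 2. node 1  ⊔preds=1101  new=0011  old=0000  +wl: 
  step 3. node 2  ⊔preds=0100  new=1110  old=0010  +wl: 
  step 4. node 3  ⊔preds=1101  new=1011  old=0000  +wl: 
  step 5. node 4  ⊔preds=1011  new=1011  old=0000  +wl: 
  step 6. node 5  ⊔preds=1111  new=1110  old=0000  +wl: 
  step 7. node 6  ⊔preds=0011  new=0101  old=0100  +wl: 1,2,3,5
  step 8. node 7  ⊔preds=1111  new=1011  old=0000  +wl: 
  step 9. node 1  ⊔preds=1111  new=0011  stable
  step 10. node 2  ⊔preds=0101  new=1110  stable
  step 11. node 3  ⊔preds=1101  new=1011  stable
  step 12. node 5  ⊔preds=1111  new=1110  stable

Least fixpoint reached:
  node 0: 1001
  node 1: 0011
  node 2: 1110
  node 3: 1011
  node 4: 1011
  node 5: 1110
  node 6: 0101
  node 7: 1011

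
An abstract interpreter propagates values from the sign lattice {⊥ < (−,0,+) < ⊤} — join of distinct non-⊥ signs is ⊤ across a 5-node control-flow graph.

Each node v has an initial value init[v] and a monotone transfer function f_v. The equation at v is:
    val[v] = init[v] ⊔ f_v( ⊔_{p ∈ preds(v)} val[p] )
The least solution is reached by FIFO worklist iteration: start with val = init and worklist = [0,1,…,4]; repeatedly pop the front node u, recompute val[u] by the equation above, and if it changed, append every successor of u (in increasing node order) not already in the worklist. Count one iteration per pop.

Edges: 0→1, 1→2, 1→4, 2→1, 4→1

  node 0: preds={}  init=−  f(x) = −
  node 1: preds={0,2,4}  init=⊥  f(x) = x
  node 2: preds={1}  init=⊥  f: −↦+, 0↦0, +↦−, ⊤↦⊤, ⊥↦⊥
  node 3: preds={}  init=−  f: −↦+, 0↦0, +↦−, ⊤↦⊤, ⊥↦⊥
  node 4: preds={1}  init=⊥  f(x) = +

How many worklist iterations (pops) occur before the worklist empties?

9

Iteration log — 9 steps:
  step 1. node 0  ⊔preds=⊥  new=−  stable
  step 2. node 1  ⊔preds=−  new=−  old=⊥  +wl: 
  step 3. node 2  ⊔preds=−  new=+  old=⊥  +wl: 1
  step 4. node 3  ⊔preds=⊥  new=−  stable
  step 5. node 4  ⊔preds=−  new=+  old=⊥  +wl: 
  step 6. node 1  ⊔preds=⊤  new=⊤  old=−  +wl: 2,4
  step 7. node 2  ⊔preds=⊤  new=⊤  old=+  +wl: 1
  step 8. node 4  ⊔preds=⊤  new=+  stable
  step 9. node 1  ⊔preds=⊤  new=⊤  stable

Least fixpoint reached:
  node 0: −
  node 1: ⊤
  node 2: ⊤
  node 3: −
  node 4: +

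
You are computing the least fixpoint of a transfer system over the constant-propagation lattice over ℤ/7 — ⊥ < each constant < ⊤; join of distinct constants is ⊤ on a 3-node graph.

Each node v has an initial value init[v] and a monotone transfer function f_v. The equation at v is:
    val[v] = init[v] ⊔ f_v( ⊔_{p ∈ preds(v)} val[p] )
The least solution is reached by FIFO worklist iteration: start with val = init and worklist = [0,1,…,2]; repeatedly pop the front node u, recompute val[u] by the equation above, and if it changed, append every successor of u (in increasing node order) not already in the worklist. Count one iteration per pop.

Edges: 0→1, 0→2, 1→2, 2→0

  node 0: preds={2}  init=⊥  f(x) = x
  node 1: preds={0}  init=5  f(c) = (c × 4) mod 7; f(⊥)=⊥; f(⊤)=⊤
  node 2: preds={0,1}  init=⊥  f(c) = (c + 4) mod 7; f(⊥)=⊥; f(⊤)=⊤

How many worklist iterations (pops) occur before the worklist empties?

9

Trace (9 dequeues):
  [1] u=0 | in ⊥ | out ⊥ | ==
  [2] u=1 | in ⊥ | out 5 | ==
  [3] u=2 | in 5 | out 2 | prev ⊥ | push {0}
  [4] u=0 | in 2 | out 2 | prev ⊥ | push {1,2}
  [5] u=1 | in 2 | out ⊤ | prev 5 | push {}
  [6] u=2 | in ⊤ | out ⊤ | prev 2 | push {0}
  [7] u=0 | in ⊤ | out ⊤ | prev 2 | push {1,2}
  [8] u=1 | in ⊤ | out ⊤ | ==
  [9] u=2 | in ⊤ | out ⊤ | ==

Converged values:
  [0] ⊤
  [1] ⊤
  [2] ⊤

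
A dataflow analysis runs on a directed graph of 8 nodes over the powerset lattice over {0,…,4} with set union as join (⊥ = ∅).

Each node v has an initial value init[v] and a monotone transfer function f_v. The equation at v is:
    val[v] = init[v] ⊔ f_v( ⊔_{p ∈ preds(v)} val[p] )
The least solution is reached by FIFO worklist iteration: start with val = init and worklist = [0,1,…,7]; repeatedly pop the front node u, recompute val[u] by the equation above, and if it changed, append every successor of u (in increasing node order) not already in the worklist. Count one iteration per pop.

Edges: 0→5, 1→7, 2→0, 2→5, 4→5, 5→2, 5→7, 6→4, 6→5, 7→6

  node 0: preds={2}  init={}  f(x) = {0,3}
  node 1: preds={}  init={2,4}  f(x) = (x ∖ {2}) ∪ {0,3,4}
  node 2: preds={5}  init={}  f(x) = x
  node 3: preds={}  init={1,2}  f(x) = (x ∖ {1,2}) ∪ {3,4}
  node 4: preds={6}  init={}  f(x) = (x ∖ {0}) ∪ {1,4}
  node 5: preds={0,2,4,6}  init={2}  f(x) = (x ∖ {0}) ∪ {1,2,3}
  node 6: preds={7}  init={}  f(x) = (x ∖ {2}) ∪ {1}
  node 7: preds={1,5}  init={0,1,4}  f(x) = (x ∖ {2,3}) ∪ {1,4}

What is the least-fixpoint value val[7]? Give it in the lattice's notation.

{0,1,4}

Worklist (13 pops):
  #1 pop 0: in={} → {0,3} (was {}); enqueue []
  #2 pop 1: in={} → {0,2,3,4} (was {2,4}); enqueue []
  #3 pop 2: in={2} → {2} (was {}); enqueue [0]
  #4 pop 3: in={} → {1,2,3,4} (was {1,2}); enqueue []
  #5 pop 4: in={} → {1,4} (was {}); enqueue []
  #6 pop 5: in={0,1,2,3,4} → {1,2,3,4} (was {2}); enqueue [2]
  #7 pop 6: in={0,1,4} → {0,1,4} (was {}); enqueue [4,5]
  #8 pop 7: in={0,1,2,3,4} → {0,1,4} (no change)
  #9 pop 0: in={2} → {0,3} (no change)
  #10 pop 2: in={1,2,3,4} → {1,2,3,4} (was {2}); enqueue [0]
  #11 pop 4: in={0,1,4} → {1,4} (no change)
  #12 pop 5: in={0,1,2,3,4} → {1,2,3,4} (no change)
  #13 pop 0: in={1,2,3,4} → {0,3} (no change)

Fixpoint:
  val[0] = {0,3}
  val[1] = {0,2,3,4}
  val[2] = {1,2,3,4}
  val[3] = {1,2,3,4}
  val[4] = {1,4}
  val[5] = {1,2,3,4}
  val[6] = {0,1,4}
  val[7] = {0,1,4}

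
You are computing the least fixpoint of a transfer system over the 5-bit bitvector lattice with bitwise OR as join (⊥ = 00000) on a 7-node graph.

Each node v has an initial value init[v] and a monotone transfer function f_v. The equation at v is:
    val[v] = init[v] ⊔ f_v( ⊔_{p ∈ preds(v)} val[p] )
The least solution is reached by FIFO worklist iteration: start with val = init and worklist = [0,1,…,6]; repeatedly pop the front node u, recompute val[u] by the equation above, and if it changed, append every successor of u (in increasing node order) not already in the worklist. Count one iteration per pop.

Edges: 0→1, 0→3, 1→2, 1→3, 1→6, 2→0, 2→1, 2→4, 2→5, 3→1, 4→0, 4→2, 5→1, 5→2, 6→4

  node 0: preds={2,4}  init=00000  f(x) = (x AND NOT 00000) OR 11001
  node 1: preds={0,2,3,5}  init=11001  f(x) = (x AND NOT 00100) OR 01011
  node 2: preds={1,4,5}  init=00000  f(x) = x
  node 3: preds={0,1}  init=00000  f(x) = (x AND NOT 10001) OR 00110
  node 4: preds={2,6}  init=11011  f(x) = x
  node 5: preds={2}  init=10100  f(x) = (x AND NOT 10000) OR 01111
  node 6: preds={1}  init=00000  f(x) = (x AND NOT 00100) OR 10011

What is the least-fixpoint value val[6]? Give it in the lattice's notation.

11011

Trace (12 dequeues):
  [1] u=0 | in 11011 | out 11011 | prev 00000 | push {}
  [2] u=1 | in 11111 | out 11011 | prev 11001 | push {}
  [3] u=2 | in 11111 | out 11111 | prev 00000 | push {0,1}
  [4] u=3 | in 11011 | out 01110 | prev 00000 | push {}
  [5] u=4 | in 11111 | out 11111 | prev 11011 | push {2}
  [6] u=5 | in 11111 | out 11111 | prev 10100 | push {}
  [7] u=6 | in 11011 | out 11011 | prev 00000 | push {4}
  [8] u=0 | in 11111 | out 11111 | prev 11011 | push {3}
  [9] u=1 | in 11111 | out 11011 | ==
  [10] u=2 | in 11111 | out 11111 | ==
  [11] u=4 | in 11111 | out 11111 | ==
  [12] u=3 | in 11111 | out 01110 | ==

Converged values:
  [0] 11111
  [1] 11011
  [2] 11111
  [3] 01110
  [4] 11111
  [5] 11111
  [6] 11011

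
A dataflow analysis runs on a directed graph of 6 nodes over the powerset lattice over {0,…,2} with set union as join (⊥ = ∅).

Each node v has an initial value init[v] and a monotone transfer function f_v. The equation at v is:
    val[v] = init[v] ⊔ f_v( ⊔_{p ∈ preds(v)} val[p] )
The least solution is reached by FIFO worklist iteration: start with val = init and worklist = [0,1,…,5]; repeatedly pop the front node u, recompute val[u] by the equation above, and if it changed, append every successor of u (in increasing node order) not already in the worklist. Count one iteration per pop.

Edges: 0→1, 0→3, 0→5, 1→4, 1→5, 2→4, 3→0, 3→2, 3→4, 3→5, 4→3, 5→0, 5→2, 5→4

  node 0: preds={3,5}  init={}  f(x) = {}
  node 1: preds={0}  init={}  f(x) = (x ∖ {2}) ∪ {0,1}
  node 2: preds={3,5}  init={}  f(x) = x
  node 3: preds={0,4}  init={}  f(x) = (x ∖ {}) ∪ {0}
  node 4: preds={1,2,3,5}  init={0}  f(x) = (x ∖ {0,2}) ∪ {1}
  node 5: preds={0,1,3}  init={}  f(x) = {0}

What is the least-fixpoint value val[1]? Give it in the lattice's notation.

Iteration log — 14 steps:
  step 1. node 0  ⊔preds={}  new={}  stable
  step 2. node 1  ⊔preds={}  new={0,1}  old={}  +wl: 
  step 3. node 2  ⊔preds={}  new={}  stable
  step 4. node 3  ⊔preds={0}  new={0}  old={}  +wl: 0,2
  step 5. node 4  ⊔preds={0,1}  new={0,1}  old={0}  +wl: 3
  step 6. node 5  ⊔preds={0,1}  new={0}  old={}  +wl: 4
  step 7. node 0  ⊔preds={0}  new={}  stable
  step 8. node 2  ⊔preds={0}  new={0}  old={}  +wl: 
  step 9. node 3  ⊔preds={0,1}  new={0,1}  old={0}  +wl: 0,2,5
  step 10. node 4  ⊔preds={0,1}  new={0,1}  stable
  step 11. node 0  ⊔preds={0,1}  new={}  stable
  step 12. node 2  ⊔preds={0,1}  new={0,1}  old={0}  +wl: 4
  step 13. node 5  ⊔preds={0,1}  new={0}  stable
  step 14. node 4  ⊔preds={0,1}  new={0,1}  stable

Least fixpoint reached:
  node 0: {}
  node 1: {0,1}
  node 2: {0,1}
  node 3: {0,1}
  node 4: {0,1}
  node 5: {0}

{0,1}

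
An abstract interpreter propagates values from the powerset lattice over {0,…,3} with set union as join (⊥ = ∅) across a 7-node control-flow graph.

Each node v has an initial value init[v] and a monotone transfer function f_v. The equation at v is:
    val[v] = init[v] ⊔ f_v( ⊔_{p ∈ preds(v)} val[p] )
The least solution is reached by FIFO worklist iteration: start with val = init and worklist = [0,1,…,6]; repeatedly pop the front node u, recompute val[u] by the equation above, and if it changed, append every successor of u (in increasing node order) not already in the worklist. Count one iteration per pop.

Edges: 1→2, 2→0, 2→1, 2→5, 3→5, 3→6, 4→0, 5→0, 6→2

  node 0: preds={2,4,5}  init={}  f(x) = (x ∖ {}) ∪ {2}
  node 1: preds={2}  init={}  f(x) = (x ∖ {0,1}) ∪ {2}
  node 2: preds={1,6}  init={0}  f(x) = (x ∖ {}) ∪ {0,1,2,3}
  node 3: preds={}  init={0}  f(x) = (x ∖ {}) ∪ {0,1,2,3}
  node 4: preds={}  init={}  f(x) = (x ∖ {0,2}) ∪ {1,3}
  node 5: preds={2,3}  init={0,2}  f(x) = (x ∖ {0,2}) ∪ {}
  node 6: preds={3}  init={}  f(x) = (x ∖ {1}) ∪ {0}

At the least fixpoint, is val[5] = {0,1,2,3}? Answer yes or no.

Iteration log — 10 steps:
  step 1. node 0  ⊔preds={0,2}  new={0,2}  old={}  +wl: 
  step 2. node 1  ⊔preds={0}  new={2}  old={}  +wl: 
  step 3. node 2  ⊔preds={2}  new={0,1,2,3}  old={0}  +wl: 0,1
  step 4. node 3  ⊔preds={}  new={0,1,2,3}  old={0}  +wl: 
  step 5. node 4  ⊔preds={}  new={1,3}  old={}  +wl: 
  step 6. node 5  ⊔preds={0,1,2,3}  new={0,1,2,3}  old={0,2}  +wl: 
  step 7. node 6  ⊔preds={0,1,2,3}  new={0,2,3}  old={}  +wl: 2
  step 8. node 0  ⊔preds={0,1,2,3}  new={0,1,2,3}  old={0,2}  +wl: 
  step 9. node 1  ⊔preds={0,1,2,3}  new={2,3}  old={2}  +wl: 
  step 10. node 2  ⊔preds={0,2,3}  new={0,1,2,3}  stable

Least fixpoint reached:
  node 0: {0,1,2,3}
  node 1: {2,3}
  node 2: {0,1,2,3}
  node 3: {0,1,2,3}
  node 4: {1,3}
  node 5: {0,1,2,3}
  node 6: {0,2,3}

yes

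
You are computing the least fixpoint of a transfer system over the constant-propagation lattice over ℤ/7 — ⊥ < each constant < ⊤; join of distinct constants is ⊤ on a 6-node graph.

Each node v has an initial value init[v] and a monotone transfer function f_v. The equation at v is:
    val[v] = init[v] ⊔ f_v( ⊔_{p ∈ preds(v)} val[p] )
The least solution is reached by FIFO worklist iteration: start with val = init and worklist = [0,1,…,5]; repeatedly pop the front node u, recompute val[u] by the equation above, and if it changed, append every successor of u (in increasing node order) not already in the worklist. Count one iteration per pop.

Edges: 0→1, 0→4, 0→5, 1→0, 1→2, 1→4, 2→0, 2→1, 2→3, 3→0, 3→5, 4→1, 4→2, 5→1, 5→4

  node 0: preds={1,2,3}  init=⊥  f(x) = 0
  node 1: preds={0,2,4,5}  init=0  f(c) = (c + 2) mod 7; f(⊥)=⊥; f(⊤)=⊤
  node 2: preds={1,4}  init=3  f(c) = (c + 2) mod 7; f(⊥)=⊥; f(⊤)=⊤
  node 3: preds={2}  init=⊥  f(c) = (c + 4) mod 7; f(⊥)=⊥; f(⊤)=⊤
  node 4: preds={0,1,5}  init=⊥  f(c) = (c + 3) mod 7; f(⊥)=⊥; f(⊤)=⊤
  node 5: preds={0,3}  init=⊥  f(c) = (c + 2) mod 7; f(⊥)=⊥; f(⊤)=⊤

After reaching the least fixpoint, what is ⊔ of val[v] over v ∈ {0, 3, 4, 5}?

⊤

Worklist (10 pops):
  #1 pop 0: in=⊤ → 0 (was ⊥); enqueue []
  #2 pop 1: in=⊤ → ⊤ (was 0); enqueue [0]
  #3 pop 2: in=⊤ → ⊤ (was 3); enqueue [1]
  #4 pop 3: in=⊤ → ⊤ (was ⊥); enqueue []
  #5 pop 4: in=⊤ → ⊤ (was ⊥); enqueue [2]
  #6 pop 5: in=⊤ → ⊤ (was ⊥); enqueue [4]
  #7 pop 0: in=⊤ → 0 (no change)
  #8 pop 1: in=⊤ → ⊤ (no change)
  #9 pop 2: in=⊤ → ⊤ (no change)
  #10 pop 4: in=⊤ → ⊤ (no change)

Fixpoint:
  val[0] = 0
  val[1] = ⊤
  val[2] = ⊤
  val[3] = ⊤
  val[4] = ⊤
  val[5] = ⊤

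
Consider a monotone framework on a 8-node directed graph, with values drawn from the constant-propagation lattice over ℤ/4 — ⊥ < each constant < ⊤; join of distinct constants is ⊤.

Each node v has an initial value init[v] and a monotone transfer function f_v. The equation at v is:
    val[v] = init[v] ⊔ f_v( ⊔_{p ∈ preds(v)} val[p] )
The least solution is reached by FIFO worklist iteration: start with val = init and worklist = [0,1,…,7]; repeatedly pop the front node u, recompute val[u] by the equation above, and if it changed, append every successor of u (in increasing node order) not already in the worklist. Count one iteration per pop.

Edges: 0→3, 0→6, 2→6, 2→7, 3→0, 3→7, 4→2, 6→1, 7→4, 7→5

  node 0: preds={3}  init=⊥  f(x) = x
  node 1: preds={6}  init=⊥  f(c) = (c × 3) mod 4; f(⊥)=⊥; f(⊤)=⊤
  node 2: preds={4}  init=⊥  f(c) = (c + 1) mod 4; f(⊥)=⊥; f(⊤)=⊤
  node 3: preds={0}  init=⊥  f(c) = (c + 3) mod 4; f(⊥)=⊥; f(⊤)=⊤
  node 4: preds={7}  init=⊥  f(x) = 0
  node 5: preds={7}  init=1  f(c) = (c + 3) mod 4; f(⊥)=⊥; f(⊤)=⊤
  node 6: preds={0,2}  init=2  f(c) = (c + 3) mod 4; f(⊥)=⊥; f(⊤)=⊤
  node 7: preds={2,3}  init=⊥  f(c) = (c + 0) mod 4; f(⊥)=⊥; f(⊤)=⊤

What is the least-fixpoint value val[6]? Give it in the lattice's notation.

⊤

Trace (14 dequeues):
  [1] u=0 | in ⊥ | out ⊥ | ==
  [2] u=1 | in 2 | out 2 | prev ⊥ | push {}
  [3] u=2 | in ⊥ | out ⊥ | ==
  [4] u=3 | in ⊥ | out ⊥ | ==
  [5] u=4 | in ⊥ | out 0 | prev ⊥ | push {2}
  [6] u=5 | in ⊥ | out 1 | ==
  [7] u=6 | in ⊥ | out 2 | ==
  [8] u=7 | in ⊥ | out ⊥ | ==
  [9] u=2 | in 0 | out 1 | prev ⊥ | push {6,7}
  [10] u=6 | in 1 | out ⊤ | prev 2 | push {1}
  [11] u=7 | in 1 | out 1 | prev ⊥ | push {4,5}
  [12] u=1 | in ⊤ | out ⊤ | prev 2 | push {}
  [13] u=4 | in 1 | out 0 | ==
  [14] u=5 | in 1 | out ⊤ | prev 1 | push {}

Converged values:
  [0] ⊥
  [1] ⊤
  [2] 1
  [3] ⊥
  [4] 0
  [5] ⊤
  [6] ⊤
  [7] 1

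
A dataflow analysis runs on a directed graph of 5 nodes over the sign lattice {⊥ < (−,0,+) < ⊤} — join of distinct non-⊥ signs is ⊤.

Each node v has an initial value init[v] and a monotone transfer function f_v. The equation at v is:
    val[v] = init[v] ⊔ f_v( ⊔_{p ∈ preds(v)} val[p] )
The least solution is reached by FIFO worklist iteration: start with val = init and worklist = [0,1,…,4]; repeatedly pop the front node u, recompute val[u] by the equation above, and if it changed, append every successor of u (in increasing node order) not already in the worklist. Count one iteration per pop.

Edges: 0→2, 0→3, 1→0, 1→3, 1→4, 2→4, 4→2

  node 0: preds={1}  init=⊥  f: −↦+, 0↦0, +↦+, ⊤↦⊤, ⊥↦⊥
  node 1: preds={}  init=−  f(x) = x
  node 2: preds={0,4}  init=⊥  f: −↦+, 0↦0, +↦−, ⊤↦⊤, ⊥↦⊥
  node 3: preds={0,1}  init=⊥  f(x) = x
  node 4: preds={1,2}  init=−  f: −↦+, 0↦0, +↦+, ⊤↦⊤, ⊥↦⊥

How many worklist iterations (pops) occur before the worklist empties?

6

Iteration log — 6 steps:
  step 1. node 0  ⊔preds=−  new=+  old=⊥  +wl: 
  step 2. node 1  ⊔preds=⊥  new=−  stable
  step 3. node 2  ⊔preds=⊤  new=⊤  old=⊥  +wl: 
  step 4. node 3  ⊔preds=⊤  new=⊤  old=⊥  +wl: 
  step 5. node 4  ⊔preds=⊤  new=⊤  old=−  +wl: 2
  step 6. node 2  ⊔preds=⊤  new=⊤  stable

Least fixpoint reached:
  node 0: +
  node 1: −
  node 2: ⊤
  node 3: ⊤
  node 4: ⊤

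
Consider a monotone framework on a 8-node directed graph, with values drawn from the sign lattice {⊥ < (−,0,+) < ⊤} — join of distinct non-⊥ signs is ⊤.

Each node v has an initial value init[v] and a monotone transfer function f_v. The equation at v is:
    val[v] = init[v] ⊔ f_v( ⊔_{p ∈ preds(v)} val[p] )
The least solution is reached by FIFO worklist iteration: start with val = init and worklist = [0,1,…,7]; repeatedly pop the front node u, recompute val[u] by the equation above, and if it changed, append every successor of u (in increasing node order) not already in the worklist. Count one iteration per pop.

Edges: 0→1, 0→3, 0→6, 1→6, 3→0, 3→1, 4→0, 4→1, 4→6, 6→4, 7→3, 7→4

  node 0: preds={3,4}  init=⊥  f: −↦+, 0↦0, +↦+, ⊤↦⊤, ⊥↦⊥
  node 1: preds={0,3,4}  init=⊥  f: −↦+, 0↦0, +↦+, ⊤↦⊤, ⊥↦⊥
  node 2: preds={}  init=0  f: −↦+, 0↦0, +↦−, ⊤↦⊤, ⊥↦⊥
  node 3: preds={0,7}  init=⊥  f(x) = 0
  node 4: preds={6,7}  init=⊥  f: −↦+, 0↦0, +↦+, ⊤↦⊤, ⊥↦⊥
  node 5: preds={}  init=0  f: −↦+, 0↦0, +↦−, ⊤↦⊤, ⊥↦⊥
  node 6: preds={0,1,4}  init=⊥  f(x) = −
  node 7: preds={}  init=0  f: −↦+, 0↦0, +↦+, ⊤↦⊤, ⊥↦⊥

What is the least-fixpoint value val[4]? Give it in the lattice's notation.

⊤

Iteration log — 17 steps:
  step 1. node 0  ⊔preds=⊥  new=⊥  stable
  step 2. node 1  ⊔preds=⊥  new=⊥  stable
  step 3. node 2  ⊔preds=⊥  new=0  stable
  step 4. node 3  ⊔preds=0  new=0  old=⊥  +wl: 0,1
  step 5. node 4  ⊔preds=0  new=0  old=⊥  +wl: 
  step 6. node 5  ⊔preds=⊥  new=0  stable
  step 7. node 6  ⊔preds=0  new=−  old=⊥  +wl: 4
  step 8. node 7  ⊔preds=⊥  new=0  stable
  step 9. node 0  ⊔preds=0  new=0  old=⊥  +wl: 3,6
  step 10. node 1  ⊔preds=0  new=0  old=⊥  +wl: 
  step 11. node 4  ⊔preds=⊤  new=⊤  old=0  +wl: 0,1
  step 12. node 3  ⊔preds=0  new=0  stable
  step 13. node 6  ⊔preds=⊤  new=−  stable
  step 14. node 0  ⊔preds=⊤  new=⊤  old=0  +wl: 3,6
  step 15. node 1  ⊔preds=⊤  new=⊤  old=0  +wl: 
  step 16. node 3  ⊔preds=⊤  new=0  stable
  step 17. node 6  ⊔preds=⊤  new=−  stable

Least fixpoint reached:
  node 0: ⊤
  node 1: ⊤
  node 2: 0
  node 3: 0
  node 4: ⊤
  node 5: 0
  node 6: −
  node 7: 0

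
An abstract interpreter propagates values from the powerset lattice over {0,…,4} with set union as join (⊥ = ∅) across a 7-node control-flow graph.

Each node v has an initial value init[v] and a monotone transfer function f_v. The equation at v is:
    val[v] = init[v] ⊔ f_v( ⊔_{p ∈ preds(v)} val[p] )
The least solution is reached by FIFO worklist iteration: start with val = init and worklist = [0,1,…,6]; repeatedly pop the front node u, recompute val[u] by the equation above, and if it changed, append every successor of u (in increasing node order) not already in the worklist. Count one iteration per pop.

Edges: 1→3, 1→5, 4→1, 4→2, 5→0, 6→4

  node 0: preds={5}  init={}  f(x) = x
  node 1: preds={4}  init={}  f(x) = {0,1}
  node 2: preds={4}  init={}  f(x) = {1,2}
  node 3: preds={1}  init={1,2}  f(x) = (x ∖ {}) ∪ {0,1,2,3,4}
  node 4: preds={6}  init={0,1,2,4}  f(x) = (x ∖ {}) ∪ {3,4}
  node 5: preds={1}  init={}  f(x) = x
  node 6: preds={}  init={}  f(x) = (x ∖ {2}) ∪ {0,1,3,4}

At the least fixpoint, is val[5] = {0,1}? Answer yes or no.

Worklist (11 pops):
  #1 pop 0: in={} → {} (no change)
  #2 pop 1: in={0,1,2,4} → {0,1} (was {}); enqueue []
  #3 pop 2: in={0,1,2,4} → {1,2} (was {}); enqueue []
  #4 pop 3: in={0,1} → {0,1,2,3,4} (was {1,2}); enqueue []
  #5 pop 4: in={} → {0,1,2,3,4} (was {0,1,2,4}); enqueue [1,2]
  #6 pop 5: in={0,1} → {0,1} (was {}); enqueue [0]
  #7 pop 6: in={} → {0,1,3,4} (was {}); enqueue [4]
  #8 pop 1: in={0,1,2,3,4} → {0,1} (no change)
  #9 pop 2: in={0,1,2,3,4} → {1,2} (no change)
  #10 pop 0: in={0,1} → {0,1} (was {}); enqueue []
  #11 pop 4: in={0,1,3,4} → {0,1,2,3,4} (no change)

Fixpoint:
  val[0] = {0,1}
  val[1] = {0,1}
  val[2] = {1,2}
  val[3] = {0,1,2,3,4}
  val[4] = {0,1,2,3,4}
  val[5] = {0,1}
  val[6] = {0,1,3,4}

yes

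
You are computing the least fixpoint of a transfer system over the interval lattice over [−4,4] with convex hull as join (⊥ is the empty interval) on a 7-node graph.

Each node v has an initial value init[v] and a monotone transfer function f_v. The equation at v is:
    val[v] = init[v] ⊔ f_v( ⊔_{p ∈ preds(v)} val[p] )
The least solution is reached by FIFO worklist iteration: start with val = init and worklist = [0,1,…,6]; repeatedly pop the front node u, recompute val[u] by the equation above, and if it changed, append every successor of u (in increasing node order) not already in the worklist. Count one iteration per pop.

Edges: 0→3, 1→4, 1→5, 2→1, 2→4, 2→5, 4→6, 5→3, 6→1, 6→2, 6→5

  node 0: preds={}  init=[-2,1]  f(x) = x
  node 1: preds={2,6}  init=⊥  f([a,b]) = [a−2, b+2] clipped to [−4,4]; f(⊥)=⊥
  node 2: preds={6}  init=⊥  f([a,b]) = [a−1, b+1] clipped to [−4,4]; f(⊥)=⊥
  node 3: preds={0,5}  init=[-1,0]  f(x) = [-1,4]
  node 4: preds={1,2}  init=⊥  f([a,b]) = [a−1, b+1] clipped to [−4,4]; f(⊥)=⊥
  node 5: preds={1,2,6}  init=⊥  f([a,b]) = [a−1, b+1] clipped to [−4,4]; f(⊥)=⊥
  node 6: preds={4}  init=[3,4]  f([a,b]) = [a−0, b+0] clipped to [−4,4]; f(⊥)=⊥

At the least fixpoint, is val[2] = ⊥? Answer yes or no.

Iteration log — 25 steps:
  step 1. node 0  ⊔preds=⊥  new=[-2,1]  stable
  step 2. node 1  ⊔preds=[3,4]  new=[1,4]  old=⊥  +wl: 
  step 3. node 2  ⊔preds=[3,4]  new=[2,4]  old=⊥  +wl: 1
  step 4. node 3  ⊔preds=[-2,1]  new=[-1,4]  old=[-1,0]  +wl: 
  step 5. node 4  ⊔preds=[1,4]  new=[0,4]  old=⊥  +wl: 
  step 6. node 5  ⊔preds=[1,4]  new=[0,4]  old=⊥  +wl: 3
  step 7. node 6  ⊔preds=[0,4]  new=[0,4]  old=[3,4]  +wl: 2,5
  step 8. node 1  ⊔preds=[0,4]  new=[-2,4]  old=[1,4]  +wl: 4
  step 9. node 3  ⊔preds=[-2,4]  new=[-1,4]  stable
  step 10. node 2  ⊔preds=[0,4]  new=[-1,4]  old=[2,4]  +wl: 1
  step 11. node 5  ⊔preds=[-2,4]  new=[-3,4]  old=[0,4]  +wl: 3
  step 12. node 4  ⊔preds=[-2,4]  new=[-3,4]  old=[0,4]  +wl: 6
  step 13. node 1  ⊔preds=[-1,4]  new=[-3,4]  old=[-2,4]  +wl: 4,5
  step 14. node 3  ⊔preds=[-3,4]  new=[-1,4]  stable
  step 15. node 6  ⊔preds=[-3,4]  new=[-3,4]  old=[0,4]  +wl: 1,2
  step 16. node 4  ⊔preds=[-3,4]  new=[-4,4]  old=[-3,4]  +wl: 6
  step 17. node 5  ⊔preds=[-3,4]  new=[-4,4]  old=[-3,4]  +wl: 3
  step 18. node 1  ⊔preds=[-3,4]  new=[-4,4]  old=[-3,4]  +wl: 4,5
  step 19. node 2  ⊔preds=[-3,4]  new=[-4,4]  old=[-1,4]  +wl: 1
  step 20. node 6  ⊔preds=[-4,4]  new=[-4,4]  old=[-3,4]  +wl: 2
  step 21. node 3  ⊔preds=[-4,4]  new=[-1,4]  stable
  step 22. node 4  ⊔preds=[-4,4]  new=[-4,4]  stable
  step 23. node 5  ⊔preds=[-4,4]  new=[-4,4]  stable
  step 24. node 1  ⊔preds=[-4,4]  new=[-4,4]  stable
  step 25. node 2  ⊔preds=[-4,4]  new=[-4,4]  stable

Least fixpoint reached:
  node 0: [-2,1]
  node 1: [-4,4]
  node 2: [-4,4]
  node 3: [-1,4]
  node 4: [-4,4]
  node 5: [-4,4]
  node 6: [-4,4]

no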